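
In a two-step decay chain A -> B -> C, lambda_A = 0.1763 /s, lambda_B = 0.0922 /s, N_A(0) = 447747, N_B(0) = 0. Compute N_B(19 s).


N_B(t) = lambda_A * N_A0 / (lambda_B - lambda_A) * [exp(-lambda_A*t) - exp(-lambda_B*t)]
exp(-0.1763*19) = 0.03509488; exp(-0.0922*19) = 0.1734614
N_B = 0.1763 * 447747 / (0.0922 - 0.1763) * (0.03509488 - 0.1734614)
N_B = 129873

129873


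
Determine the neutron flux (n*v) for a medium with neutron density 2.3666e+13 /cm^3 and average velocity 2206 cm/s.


phi = n * v
phi = 2.3666e+13 * 2206
phi = 5.2207e+16 /cm^2/s

5.2207e+16


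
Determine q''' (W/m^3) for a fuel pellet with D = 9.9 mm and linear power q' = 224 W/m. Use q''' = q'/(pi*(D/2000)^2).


r = D / 2 / 1000 = 9.9 / 2 / 1000 = 0.00495 m
q''' = q' / (pi * r^2)
q''' = 224 / (pi * 0.00495^2)
q''' = 2.9100e+06 W/m^3

2.9100e+06


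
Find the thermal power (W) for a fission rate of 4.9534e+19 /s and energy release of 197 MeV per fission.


P = fission_rate * E_MeV * 1.602e-13
P = 4.9534e+19 * 197 * 1.602e-13
P = 1.5633e+09 W

1.5633e+09


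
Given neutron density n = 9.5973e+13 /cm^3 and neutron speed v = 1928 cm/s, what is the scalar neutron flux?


phi = n * v
phi = 9.5973e+13 * 1928
phi = 1.8504e+17 /cm^2/s

1.8504e+17


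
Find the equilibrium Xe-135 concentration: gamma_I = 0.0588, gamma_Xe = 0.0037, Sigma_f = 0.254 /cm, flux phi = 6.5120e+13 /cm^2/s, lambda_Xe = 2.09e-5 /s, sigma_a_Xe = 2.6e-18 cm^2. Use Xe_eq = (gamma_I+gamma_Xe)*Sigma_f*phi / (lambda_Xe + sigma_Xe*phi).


Xe_eq = (gamma_I + gamma_Xe) * Sigma_f * phi / (lambda_Xe + sigma_Xe * phi)
Numerator = (0.0588 + 0.0037) * 0.254 * 6.5120e+13 = 1.033780e+12
Denominator = 2.09e-5 + 2.6e-18 * 6.5120e+13 = 1.902120e-04
Xe_eq = 1.033780e+12 / 1.902120e-04 = 5.4349e+15 /cm^3

5.4349e+15


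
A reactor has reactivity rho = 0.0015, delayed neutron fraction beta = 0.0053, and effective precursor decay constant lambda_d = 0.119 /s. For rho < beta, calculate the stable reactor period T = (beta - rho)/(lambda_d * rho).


T = (beta - rho) / (lambda_d * rho)
T = (0.0053 - 0.0015) / (0.119 * 0.0015)
T = 21.289 s

21.289


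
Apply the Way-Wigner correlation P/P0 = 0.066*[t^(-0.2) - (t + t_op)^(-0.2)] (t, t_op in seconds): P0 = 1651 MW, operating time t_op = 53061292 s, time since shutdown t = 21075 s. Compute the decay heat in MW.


P/P0 = 0.066 * [t^(-0.2) - (t + t_op)^(-0.2)]
P/P0 = 0.066 * [21075^(-0.2) - (21075 + 53061292)^(-0.2)]
P/P0 = 0.066 * [0.1365358 - 0.02851084] = 0.007129647
P = 1651 * 0.007129647 = 11.771 MW

11.771


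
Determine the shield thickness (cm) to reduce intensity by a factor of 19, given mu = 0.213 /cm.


x = ln(factor) / mu
x = ln(19) / 0.213
x = 13.824 cm

13.824


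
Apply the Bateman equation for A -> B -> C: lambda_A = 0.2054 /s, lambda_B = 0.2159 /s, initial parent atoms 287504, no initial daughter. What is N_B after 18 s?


N_B(t) = lambda_A * N_A0 / (lambda_B - lambda_A) * [exp(-lambda_A*t) - exp(-lambda_B*t)]
exp(-0.2054*18) = 0.02479285; exp(-0.2159*18) = 0.02052319
N_B = 0.2054 * 287504 / (0.2159 - 0.2054) * (0.02479285 - 0.02052319)
N_B = 24013

24013


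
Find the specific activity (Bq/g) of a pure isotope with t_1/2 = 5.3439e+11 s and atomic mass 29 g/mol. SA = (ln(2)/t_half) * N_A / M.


lambda = ln(2) / t_half = ln(2) / 5.3439e+11 = 1.297081e-12 /s
SA = lambda * N_A / M
SA = 1.297081e-12 * 6.022e23 / 29
SA = 2.6935e+10 Bq/g

2.6935e+10


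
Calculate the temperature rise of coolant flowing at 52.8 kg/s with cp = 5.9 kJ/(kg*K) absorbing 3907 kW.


dT = Q / (m_dot * cp)
dT = 3907 / (52.8 * 5.9)
dT = 12.542 C

12.542


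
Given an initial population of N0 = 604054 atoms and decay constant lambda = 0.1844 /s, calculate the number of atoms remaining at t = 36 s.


N = N0 * exp(-lambda * t)
N = 604054 * exp(-0.1844 * 36)
N = 790.78

790.78


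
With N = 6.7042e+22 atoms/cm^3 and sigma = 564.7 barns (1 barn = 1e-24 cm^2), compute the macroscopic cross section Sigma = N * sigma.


Sigma = N * sigma_barns * 1e-24
Sigma = 6.7042e+22 * 564.7 * 1e-24
Sigma = 37.859 /cm

37.859


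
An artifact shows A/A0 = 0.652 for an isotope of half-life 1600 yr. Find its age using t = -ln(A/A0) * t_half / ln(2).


lambda = ln(2) / t_half = ln(2) / 1600 = 4.332170e-04 /yr
t = -ln(A/A0) / lambda
t = -ln(0.652) / 4.332170e-04
t = 987.29 yr

987.29


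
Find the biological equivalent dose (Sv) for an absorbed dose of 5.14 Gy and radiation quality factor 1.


H = D * Q
H = 5.14 * 1
H = 5.1400 Sv

5.1400


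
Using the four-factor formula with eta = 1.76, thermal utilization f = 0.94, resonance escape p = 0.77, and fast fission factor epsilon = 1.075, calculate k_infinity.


k_inf = eta * f * p * epsilon
k_inf = 1.76 * 0.94 * 0.77 * 1.075
k_inf = 1.3694

1.3694


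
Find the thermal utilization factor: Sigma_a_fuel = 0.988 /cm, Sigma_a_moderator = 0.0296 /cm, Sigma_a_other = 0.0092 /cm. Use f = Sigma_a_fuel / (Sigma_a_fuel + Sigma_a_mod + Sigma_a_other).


f = Sigma_a_fuel / (Sigma_a_fuel + Sigma_a_mod + Sigma_a_other)
f = 0.988 / (0.988 + 0.0296 + 0.0092)
f = 0.96221

0.96221


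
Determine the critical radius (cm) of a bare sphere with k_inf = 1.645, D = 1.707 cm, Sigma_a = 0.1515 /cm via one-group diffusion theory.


L^2 = D / Sigma_a = 1.707 / 0.1515 = 11.26733 cm^2
B_m^2 = (k_inf - 1) / L^2 = (1.645 - 1) / 11.26733 = 0.05724515 /cm^2
For a bare sphere: B_g = pi/R, so R_c = pi / sqrt(B_m^2)
R_c = pi / sqrt(0.05724515) = 13.130 cm

13.130


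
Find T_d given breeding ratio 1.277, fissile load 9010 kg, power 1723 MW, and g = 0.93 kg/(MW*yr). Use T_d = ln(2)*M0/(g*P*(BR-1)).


Breeding gain G = BR - 1 = 1.277 - 1 = 0.277
Fissile production rate = g * P * G = 0.93 * 1723 * 0.277 = 443.86203 kg/yr
T_d = ln(2) * M0 / (g * P * G)
T_d = ln(2) * 9010 / 443.86203 = 14.070 yr

14.070


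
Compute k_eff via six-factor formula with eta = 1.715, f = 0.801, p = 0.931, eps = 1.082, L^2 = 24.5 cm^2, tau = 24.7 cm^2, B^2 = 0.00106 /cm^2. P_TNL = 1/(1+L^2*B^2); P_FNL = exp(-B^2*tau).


k_inf = eta*f*p*eps = 1.715*0.801*0.931*1.082 = 1.383801
P_TNL = 1/(1 + L^2*B^2) = 1/(1 + 24.5*0.00106) = 0.9746874
P_FNL = exp(-B^2*tau) = exp(-0.00106*24.7) = 0.9741578
k_eff = k_inf * P_TNL * P_FNL = 1.383801 * 0.9746874 * 0.9741578
k_eff = 1.3139

1.3139


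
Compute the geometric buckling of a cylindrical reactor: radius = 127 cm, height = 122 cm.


B^2 = (2.405/R)^2 + (pi/H)^2
B^2 = (2.405/127)^2 + (pi/122)^2
B^2 = 0.0010217 /cm^2

0.0010217


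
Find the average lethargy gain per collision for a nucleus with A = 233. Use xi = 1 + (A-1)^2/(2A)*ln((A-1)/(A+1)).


xi = 1 + (A-1)^2/(2A) * ln((A-1)/(A+1))
xi = 1 + (233-1)^2/(2*233) * ln((233-1)/(233 +1))
xi = 0.0085592

0.0085592


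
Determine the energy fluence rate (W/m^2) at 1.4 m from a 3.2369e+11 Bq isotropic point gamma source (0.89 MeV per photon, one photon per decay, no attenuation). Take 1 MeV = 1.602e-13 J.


psi = A * E * 1.602e-13 / (4*pi*r^2)
psi = 3.2369e+11 * 0.89 * 1.602e-13 / (4*pi*1.4^2)
psi = 0.0018738 W/m^2

0.0018738


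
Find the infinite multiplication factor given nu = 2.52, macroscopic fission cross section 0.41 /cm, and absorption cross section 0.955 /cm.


k_inf = nu * Sigma_f / Sigma_a
k_inf = 2.52 * 0.41 / 0.955
k_inf = 1.0819

1.0819


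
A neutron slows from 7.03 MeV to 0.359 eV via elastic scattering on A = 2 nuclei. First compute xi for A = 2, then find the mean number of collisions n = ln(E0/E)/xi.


xi = 1 + (A-1)^2/(2A)*ln((A-1)/(A+1)) = 0.7253469 (for A = 2)
n = ln(E0/E) / xi
n = ln(7.03e6 / 0.359) / 0.7253469
n = ln(1.958217e+07) / 0.7253469 = 23.148

23.148


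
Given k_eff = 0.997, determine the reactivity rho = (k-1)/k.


rho = (k_eff - 1) / k_eff
rho = (0.997 - 1) / 0.997
rho = -0.0030090

-0.0030090


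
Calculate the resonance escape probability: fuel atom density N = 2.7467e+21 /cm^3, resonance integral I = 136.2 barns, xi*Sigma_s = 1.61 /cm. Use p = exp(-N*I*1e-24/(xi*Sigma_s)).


p = exp(-N * I * 1e-24 / (xi*Sigma_s))
p = exp(-2.7467e+21 * 136.2 * 1e-24 / 1.61)
p = 0.79266

0.79266


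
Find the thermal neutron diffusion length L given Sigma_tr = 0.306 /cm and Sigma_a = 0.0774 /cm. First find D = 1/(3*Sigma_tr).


D = 1 / (3 * Sigma_tr) = 1 / (3 * 0.306) = 1.089325 cm
L = sqrt(D / Sigma_a)
L = sqrt(1.089325 / 0.0774)
L = 3.7515 cm

3.7515


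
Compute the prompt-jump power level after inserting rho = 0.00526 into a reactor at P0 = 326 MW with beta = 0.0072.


P1/P0 = beta / (beta - rho)
P1/P0 = 0.0072 / (0.0072 - 0.00526) = 3.711340
P1 = 326 * 3.711340 = 1209.9 MW

1209.9


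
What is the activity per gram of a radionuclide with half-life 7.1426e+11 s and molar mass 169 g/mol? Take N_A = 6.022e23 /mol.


lambda = ln(2) / t_half = ln(2) / 7.1426e+11 = 9.704410e-13 /s
SA = lambda * N_A / M
SA = 9.704410e-13 * 6.022e23 / 169
SA = 3.4580e+09 Bq/g

3.4580e+09


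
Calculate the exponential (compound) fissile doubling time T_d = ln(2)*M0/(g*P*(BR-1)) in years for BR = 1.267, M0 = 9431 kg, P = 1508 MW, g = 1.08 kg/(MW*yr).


Breeding gain G = BR - 1 = 1.267 - 1 = 0.267
Fissile production rate = g * P * G = 1.08 * 1508 * 0.267 = 434.84688 kg/yr
T_d = ln(2) * M0 / (g * P * G)
T_d = ln(2) * 9431 / 434.84688 = 15.033 yr

15.033


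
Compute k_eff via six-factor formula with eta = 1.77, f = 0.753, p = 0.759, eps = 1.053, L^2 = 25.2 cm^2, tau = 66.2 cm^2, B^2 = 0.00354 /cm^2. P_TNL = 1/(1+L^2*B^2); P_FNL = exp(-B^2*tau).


k_inf = eta*f*p*eps = 1.77*0.753*0.759*1.053 = 1.065218
P_TNL = 1/(1 + L^2*B^2) = 1/(1 + 25.2*0.00354) = 0.9180983
P_FNL = exp(-B^2*tau) = exp(-0.00354*66.2) = 0.7910865
k_eff = k_inf * P_TNL * P_FNL = 1.065218 * 0.9180983 * 0.7910865
k_eff = 0.77366

0.77366


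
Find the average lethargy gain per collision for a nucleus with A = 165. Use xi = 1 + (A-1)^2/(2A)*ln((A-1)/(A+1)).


xi = 1 + (A-1)^2/(2A) * ln((A-1)/(A+1))
xi = 1 + (165-1)^2/(2*165) * ln((165-1)/(165 +1))
xi = 0.012072

0.012072


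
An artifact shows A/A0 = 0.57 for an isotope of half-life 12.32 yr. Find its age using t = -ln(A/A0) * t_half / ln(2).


lambda = ln(2) / t_half = ln(2) / 12.32 = 0.05626195 /yr
t = -ln(A/A0) / lambda
t = -ln(0.57) / 0.05626195
t = 9.9911 yr

9.9911


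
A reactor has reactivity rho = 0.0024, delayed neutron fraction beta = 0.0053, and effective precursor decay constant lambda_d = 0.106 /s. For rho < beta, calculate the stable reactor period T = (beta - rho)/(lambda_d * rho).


T = (beta - rho) / (lambda_d * rho)
T = (0.0053 - 0.0024) / (0.106 * 0.0024)
T = 11.399 s

11.399


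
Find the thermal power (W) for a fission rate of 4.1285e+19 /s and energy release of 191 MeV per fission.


P = fission_rate * E_MeV * 1.602e-13
P = 4.1285e+19 * 191 * 1.602e-13
P = 1.2632e+09 W

1.2632e+09


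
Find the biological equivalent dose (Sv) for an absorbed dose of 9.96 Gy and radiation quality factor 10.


H = D * Q
H = 9.96 * 10
H = 99.600 Sv

99.600


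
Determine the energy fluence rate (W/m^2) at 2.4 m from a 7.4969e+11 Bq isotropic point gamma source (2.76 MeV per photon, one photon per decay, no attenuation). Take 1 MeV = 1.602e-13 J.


psi = A * E * 1.602e-13 / (4*pi*r^2)
psi = 7.4969e+11 * 2.76 * 1.602e-13 / (4*pi*2.4^2)
psi = 0.0045795 W/m^2

0.0045795


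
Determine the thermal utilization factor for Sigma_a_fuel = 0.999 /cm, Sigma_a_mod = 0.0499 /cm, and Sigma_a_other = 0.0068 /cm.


f = Sigma_a_fuel / (Sigma_a_fuel + Sigma_a_mod + Sigma_a_other)
f = 0.999 / (0.999 + 0.0499 + 0.0068)
f = 0.94629

0.94629


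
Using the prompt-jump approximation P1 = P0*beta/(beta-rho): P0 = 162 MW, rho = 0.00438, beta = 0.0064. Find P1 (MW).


P1/P0 = beta / (beta - rho)
P1/P0 = 0.0064 / (0.0064 - 0.00438) = 3.168317
P1 = 162 * 3.168317 = 513.27 MW

513.27


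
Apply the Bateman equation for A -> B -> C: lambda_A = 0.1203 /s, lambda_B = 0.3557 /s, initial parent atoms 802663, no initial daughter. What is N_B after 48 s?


N_B(t) = lambda_A * N_A0 / (lambda_B - lambda_A) * [exp(-lambda_A*t) - exp(-lambda_B*t)]
exp(-0.1203*48) = 0.003106061; exp(-0.3557*48) = 3.846181e-08
N_B = 0.1203 * 802663 / (0.3557 - 0.1203) * (0.003106061 - 3.846181e-08)
N_B = 1274.1

1274.1


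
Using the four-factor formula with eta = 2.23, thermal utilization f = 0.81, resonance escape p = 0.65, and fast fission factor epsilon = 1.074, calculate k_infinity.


k_inf = eta * f * p * epsilon
k_inf = 2.23 * 0.81 * 0.65 * 1.074
k_inf = 1.2610

1.2610


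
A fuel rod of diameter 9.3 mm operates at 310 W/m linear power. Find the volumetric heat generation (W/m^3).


r = D / 2 / 1000 = 9.3 / 2 / 1000 = 0.00465 m
q''' = q' / (pi * r^2)
q''' = 310 / (pi * 0.00465^2)
q''' = 4.5636e+06 W/m^3

4.5636e+06


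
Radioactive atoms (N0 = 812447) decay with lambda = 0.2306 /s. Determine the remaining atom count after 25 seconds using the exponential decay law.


N = N0 * exp(-lambda * t)
N = 812447 * exp(-0.2306 * 25)
N = 2547.3

2547.3


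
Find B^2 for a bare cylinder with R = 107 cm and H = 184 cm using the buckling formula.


B^2 = (2.405/R)^2 + (pi/H)^2
B^2 = (2.405/107)^2 + (pi/184)^2
B^2 = 7.9672e-04 /cm^2

7.9672e-04


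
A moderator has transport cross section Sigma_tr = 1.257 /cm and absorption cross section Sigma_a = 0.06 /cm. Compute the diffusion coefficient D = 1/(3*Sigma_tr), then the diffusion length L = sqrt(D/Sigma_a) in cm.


D = 1 / (3 * Sigma_tr) = 1 / (3 * 1.257) = 0.2651816 cm
L = sqrt(D / Sigma_a)
L = sqrt(0.2651816 / 0.06)
L = 2.1023 cm

2.1023


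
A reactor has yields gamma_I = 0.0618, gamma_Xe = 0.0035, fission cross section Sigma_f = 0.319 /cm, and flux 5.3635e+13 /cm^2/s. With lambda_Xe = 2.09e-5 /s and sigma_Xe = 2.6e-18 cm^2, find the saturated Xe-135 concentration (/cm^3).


Xe_eq = (gamma_I + gamma_Xe) * Sigma_f * phi / (lambda_Xe + sigma_Xe * phi)
Numerator = (0.0618 + 0.0035) * 0.319 * 5.3635e+13 = 1.117255e+12
Denominator = 2.09e-5 + 2.6e-18 * 5.3635e+13 = 1.603510e-04
Xe_eq = 1.117255e+12 / 1.603510e-04 = 6.9676e+15 /cm^3

6.9676e+15


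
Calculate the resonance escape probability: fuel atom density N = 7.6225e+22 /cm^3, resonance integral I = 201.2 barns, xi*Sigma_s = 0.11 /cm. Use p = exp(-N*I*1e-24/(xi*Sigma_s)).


p = exp(-N * I * 1e-24 / (xi*Sigma_s))
p = exp(-7.6225e+22 * 201.2 * 1e-24 / 0.11)
p = 2.8158e-61

2.8158e-61


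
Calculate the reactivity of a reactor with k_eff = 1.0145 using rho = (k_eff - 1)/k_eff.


rho = (k_eff - 1) / k_eff
rho = (1.0145 - 1) / 1.0145
rho = 0.014293

0.014293


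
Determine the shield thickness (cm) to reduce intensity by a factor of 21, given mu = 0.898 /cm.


x = ln(factor) / mu
x = ln(21) / 0.898
x = 3.3903 cm

3.3903


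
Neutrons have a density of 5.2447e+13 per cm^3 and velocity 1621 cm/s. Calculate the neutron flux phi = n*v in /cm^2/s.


phi = n * v
phi = 5.2447e+13 * 1621
phi = 8.5017e+16 /cm^2/s

8.5017e+16


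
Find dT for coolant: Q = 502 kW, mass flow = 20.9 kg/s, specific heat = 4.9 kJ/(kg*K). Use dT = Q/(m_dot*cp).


dT = Q / (m_dot * cp)
dT = 502 / (20.9 * 4.9)
dT = 4.9019 C

4.9019


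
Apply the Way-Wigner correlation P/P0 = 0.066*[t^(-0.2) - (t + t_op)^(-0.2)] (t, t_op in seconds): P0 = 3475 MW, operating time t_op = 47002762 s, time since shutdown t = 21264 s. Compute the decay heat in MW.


P/P0 = 0.066 * [t^(-0.2) - (t + t_op)^(-0.2)]
P/P0 = 0.066 * [21264^(-0.2) - (21264 + 47002762)^(-0.2)]
P/P0 = 0.066 * [0.1362922 - 0.02921030] = 0.007067405
P = 3475 * 0.007067405 = 24.559 MW

24.559


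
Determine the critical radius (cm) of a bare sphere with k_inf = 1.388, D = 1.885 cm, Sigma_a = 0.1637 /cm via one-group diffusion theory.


L^2 = D / Sigma_a = 1.885 / 0.1637 = 11.51497 cm^2
B_m^2 = (k_inf - 1) / L^2 = (1.388 - 1) / 11.51497 = 0.03369527 /cm^2
For a bare sphere: B_g = pi/R, so R_c = pi / sqrt(B_m^2)
R_c = pi / sqrt(0.03369527) = 17.115 cm

17.115


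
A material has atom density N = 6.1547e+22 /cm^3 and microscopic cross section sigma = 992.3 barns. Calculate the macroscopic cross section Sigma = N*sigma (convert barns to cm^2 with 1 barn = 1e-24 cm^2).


Sigma = N * sigma_barns * 1e-24
Sigma = 6.1547e+22 * 992.3 * 1e-24
Sigma = 61.073 /cm

61.073


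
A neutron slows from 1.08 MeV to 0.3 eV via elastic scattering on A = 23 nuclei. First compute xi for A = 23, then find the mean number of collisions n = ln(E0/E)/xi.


xi = 1 + (A-1)^2/(2A)*ln((A-1)/(A+1)) = 0.08448899 (for A = 23)
n = ln(E0/E) / xi
n = ln(1.08e6 / 0.3) / 0.08448899
n = ln(3.600000e+06) / 0.08448899 = 178.68

178.68


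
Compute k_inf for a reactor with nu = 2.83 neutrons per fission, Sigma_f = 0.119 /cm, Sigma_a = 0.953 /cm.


k_inf = nu * Sigma_f / Sigma_a
k_inf = 2.83 * 0.119 / 0.953
k_inf = 0.35338

0.35338


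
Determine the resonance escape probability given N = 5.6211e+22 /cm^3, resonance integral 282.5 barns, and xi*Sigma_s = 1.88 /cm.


p = exp(-N * I * 1e-24 / (xi*Sigma_s))
p = exp(-5.6211e+22 * 282.5 * 1e-24 / 1.88)
p = 2.1463e-04

2.1463e-04


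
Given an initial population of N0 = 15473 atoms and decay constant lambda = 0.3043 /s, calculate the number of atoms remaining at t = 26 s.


N = N0 * exp(-lambda * t)
N = 15473 * exp(-0.3043 * 26)
N = 5.6692

5.6692


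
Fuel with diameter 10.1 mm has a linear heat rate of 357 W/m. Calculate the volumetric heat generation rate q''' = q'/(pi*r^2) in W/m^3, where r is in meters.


r = D / 2 / 1000 = 10.1 / 2 / 1000 = 0.00505 m
q''' = q' / (pi * r^2)
q''' = 357 / (pi * 0.00505^2)
q''' = 4.4559e+06 W/m^3

4.4559e+06


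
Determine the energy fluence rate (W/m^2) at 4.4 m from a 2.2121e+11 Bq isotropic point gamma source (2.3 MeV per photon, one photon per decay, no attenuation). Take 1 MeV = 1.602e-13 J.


psi = A * E * 1.602e-13 / (4*pi*r^2)
psi = 2.2121e+11 * 2.3 * 1.602e-13 / (4*pi*4.4^2)
psi = 3.3503e-04 W/m^2

3.3503e-04


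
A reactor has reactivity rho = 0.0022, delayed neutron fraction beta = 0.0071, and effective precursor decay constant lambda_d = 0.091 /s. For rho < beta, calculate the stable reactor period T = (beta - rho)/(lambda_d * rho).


T = (beta - rho) / (lambda_d * rho)
T = (0.0071 - 0.0022) / (0.091 * 0.0022)
T = 24.476 s

24.476


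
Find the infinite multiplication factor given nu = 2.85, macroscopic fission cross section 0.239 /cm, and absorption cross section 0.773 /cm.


k_inf = nu * Sigma_f / Sigma_a
k_inf = 2.85 * 0.239 / 0.773
k_inf = 0.88118

0.88118


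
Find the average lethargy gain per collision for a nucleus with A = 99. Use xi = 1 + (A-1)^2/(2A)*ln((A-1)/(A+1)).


xi = 1 + (A-1)^2/(2A) * ln((A-1)/(A+1))
xi = 1 + (99-1)^2/(2*99) * ln((99-1)/(99 +1))
xi = 0.020067

0.020067


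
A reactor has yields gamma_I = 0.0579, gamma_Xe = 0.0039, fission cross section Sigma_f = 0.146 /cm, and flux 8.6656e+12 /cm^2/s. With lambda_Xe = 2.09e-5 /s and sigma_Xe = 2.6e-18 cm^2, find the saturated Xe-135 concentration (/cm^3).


Xe_eq = (gamma_I + gamma_Xe) * Sigma_f * phi / (lambda_Xe + sigma_Xe * phi)
Numerator = (0.0579 + 0.0039) * 0.146 * 8.6656e+12 = 7.818798e+10
Denominator = 2.09e-5 + 2.6e-18 * 8.6656e+12 = 4.343056e-05
Xe_eq = 7.818798e+10 / 4.343056e-05 = 1.8003e+15 /cm^3

1.8003e+15


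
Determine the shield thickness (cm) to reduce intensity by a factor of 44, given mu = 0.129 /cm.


x = ln(factor) / mu
x = ln(44) / 0.129
x = 29.335 cm

29.335


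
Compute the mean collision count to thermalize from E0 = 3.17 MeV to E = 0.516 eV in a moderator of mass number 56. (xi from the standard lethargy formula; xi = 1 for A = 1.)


xi = 1 + (A-1)^2/(2A)*ln((A-1)/(A+1)) = 0.03529286 (for A = 56)
n = ln(E0/E) / xi
n = ln(3.17e6 / 0.516) / 0.03529286
n = ln(6.143411e+06) / 0.03529286 = 442.89

442.89


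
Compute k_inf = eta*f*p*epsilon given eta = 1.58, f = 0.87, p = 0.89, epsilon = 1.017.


k_inf = eta * f * p * epsilon
k_inf = 1.58 * 0.87 * 0.89 * 1.017
k_inf = 1.2442

1.2442


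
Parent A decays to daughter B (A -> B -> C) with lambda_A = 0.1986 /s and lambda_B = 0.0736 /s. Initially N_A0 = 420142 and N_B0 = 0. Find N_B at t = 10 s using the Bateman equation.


N_B(t) = lambda_A * N_A0 / (lambda_B - lambda_A) * [exp(-lambda_A*t) - exp(-lambda_B*t)]
exp(-0.1986*10) = 0.1372433; exp(-0.0736*10) = 0.4790262
N_B = 0.1986 * 420142 / (0.0736 - 0.1986) * (0.1372433 - 0.4790262)
N_B = 228147

228147


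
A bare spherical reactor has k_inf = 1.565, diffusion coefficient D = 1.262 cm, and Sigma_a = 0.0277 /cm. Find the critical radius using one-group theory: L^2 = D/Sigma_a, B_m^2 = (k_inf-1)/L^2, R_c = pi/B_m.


L^2 = D / Sigma_a = 1.262 / 0.0277 = 45.55957 cm^2
B_m^2 = (k_inf - 1) / L^2 = (1.565 - 1) / 45.55957 = 0.01240135 /cm^2
For a bare sphere: B_g = pi/R, so R_c = pi / sqrt(B_m^2)
R_c = pi / sqrt(0.01240135) = 28.211 cm

28.211


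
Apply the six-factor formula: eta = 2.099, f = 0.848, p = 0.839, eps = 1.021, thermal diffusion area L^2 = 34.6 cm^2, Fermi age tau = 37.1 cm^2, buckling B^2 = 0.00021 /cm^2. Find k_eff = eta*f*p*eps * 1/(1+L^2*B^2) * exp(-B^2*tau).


k_inf = eta*f*p*eps = 2.099*0.848*0.839*1.021 = 1.524741
P_TNL = 1/(1 + L^2*B^2) = 1/(1 + 34.6*0.00021) = 0.9927864
P_FNL = exp(-B^2*tau) = exp(-0.00021*37.1) = 0.9922393
k_eff = k_inf * P_TNL * P_FNL = 1.524741 * 0.9927864 * 0.9922393
k_eff = 1.5020

1.5020


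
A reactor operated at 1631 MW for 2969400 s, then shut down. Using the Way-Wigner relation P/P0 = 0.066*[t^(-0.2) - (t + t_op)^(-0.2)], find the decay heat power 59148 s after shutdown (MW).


P/P0 = 0.066 * [t^(-0.2) - (t + t_op)^(-0.2)]
P/P0 = 0.066 * [59148^(-0.2) - (59148 + 2969400)^(-0.2)]
P/P0 = 0.066 * [0.1110739 - 0.05055372] = 0.003994332
P = 1631 * 0.003994332 = 6.5148 MW

6.5148


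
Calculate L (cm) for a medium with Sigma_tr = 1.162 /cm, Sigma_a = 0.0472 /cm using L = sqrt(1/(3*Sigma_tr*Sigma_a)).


D = 1 / (3 * Sigma_tr) = 1 / (3 * 1.162) = 0.2868617 cm
L = sqrt(D / Sigma_a)
L = sqrt(0.2868617 / 0.0472)
L = 2.4653 cm

2.4653


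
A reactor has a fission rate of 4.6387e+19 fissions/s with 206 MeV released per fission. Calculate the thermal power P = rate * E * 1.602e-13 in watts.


P = fission_rate * E_MeV * 1.602e-13
P = 4.6387e+19 * 206 * 1.602e-13
P = 1.5308e+09 W

1.5308e+09


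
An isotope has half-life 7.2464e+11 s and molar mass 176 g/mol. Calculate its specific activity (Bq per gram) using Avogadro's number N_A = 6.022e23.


lambda = ln(2) / t_half = ln(2) / 7.2464e+11 = 9.565400e-13 /s
SA = lambda * N_A / M
SA = 9.565400e-13 * 6.022e23 / 176
SA = 3.2729e+09 Bq/g

3.2729e+09


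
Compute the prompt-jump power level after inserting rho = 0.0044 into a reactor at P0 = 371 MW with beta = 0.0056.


P1/P0 = beta / (beta - rho)
P1/P0 = 0.0056 / (0.0056 - 0.0044) = 4.666667
P1 = 371 * 4.666667 = 1731.3 MW

1731.3


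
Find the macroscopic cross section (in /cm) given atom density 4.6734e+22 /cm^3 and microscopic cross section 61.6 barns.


Sigma = N * sigma_barns * 1e-24
Sigma = 4.6734e+22 * 61.6 * 1e-24
Sigma = 2.8788 /cm

2.8788


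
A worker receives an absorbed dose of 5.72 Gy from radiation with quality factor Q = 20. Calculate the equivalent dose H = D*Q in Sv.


H = D * Q
H = 5.72 * 20
H = 114.40 Sv

114.40


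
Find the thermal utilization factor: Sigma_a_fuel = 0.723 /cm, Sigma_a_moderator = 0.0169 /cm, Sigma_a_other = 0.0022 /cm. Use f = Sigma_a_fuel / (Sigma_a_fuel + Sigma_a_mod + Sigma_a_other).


f = Sigma_a_fuel / (Sigma_a_fuel + Sigma_a_mod + Sigma_a_other)
f = 0.723 / (0.723 + 0.0169 + 0.0022)
f = 0.97426

0.97426


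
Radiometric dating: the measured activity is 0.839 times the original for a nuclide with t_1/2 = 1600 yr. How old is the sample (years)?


lambda = ln(2) / t_half = ln(2) / 1600 = 4.332170e-04 /yr
t = -ln(A/A0) / lambda
t = -ln(0.839) / 4.332170e-04
t = 405.21 yr

405.21


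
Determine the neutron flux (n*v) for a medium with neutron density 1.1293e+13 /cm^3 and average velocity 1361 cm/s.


phi = n * v
phi = 1.1293e+13 * 1361
phi = 1.5370e+16 /cm^2/s

1.5370e+16


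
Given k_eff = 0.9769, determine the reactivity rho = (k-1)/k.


rho = (k_eff - 1) / k_eff
rho = (0.9769 - 1) / 0.9769
rho = -0.023646

-0.023646


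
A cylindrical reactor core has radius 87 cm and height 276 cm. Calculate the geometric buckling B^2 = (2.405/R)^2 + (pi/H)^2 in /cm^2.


B^2 = (2.405/R)^2 + (pi/H)^2
B^2 = (2.405/87)^2 + (pi/276)^2
B^2 = 8.9374e-04 /cm^2

8.9374e-04


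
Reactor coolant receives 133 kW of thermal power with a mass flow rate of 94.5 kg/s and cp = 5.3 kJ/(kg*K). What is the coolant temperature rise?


dT = Q / (m_dot * cp)
dT = 133 / (94.5 * 5.3)
dT = 0.26555 C

0.26555


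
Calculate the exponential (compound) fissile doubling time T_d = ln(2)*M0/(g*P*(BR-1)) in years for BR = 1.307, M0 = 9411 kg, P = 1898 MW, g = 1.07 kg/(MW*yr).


Breeding gain G = BR - 1 = 1.307 - 1 = 0.307
Fissile production rate = g * P * G = 1.07 * 1898 * 0.307 = 623.47402 kg/yr
T_d = ln(2) * M0 / (g * P * G)
T_d = ln(2) * 9411 / 623.47402 = 10.463 yr

10.463


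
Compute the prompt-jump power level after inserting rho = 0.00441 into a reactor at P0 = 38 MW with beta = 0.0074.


P1/P0 = beta / (beta - rho)
P1/P0 = 0.0074 / (0.0074 - 0.00441) = 2.474916
P1 = 38 * 2.474916 = 94.047 MW

94.047


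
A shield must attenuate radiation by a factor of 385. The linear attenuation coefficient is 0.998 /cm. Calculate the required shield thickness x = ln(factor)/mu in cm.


x = ln(factor) / mu
x = ln(385) / 0.998
x = 5.9652 cm

5.9652


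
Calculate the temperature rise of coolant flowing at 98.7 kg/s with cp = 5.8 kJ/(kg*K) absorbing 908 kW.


dT = Q / (m_dot * cp)
dT = 908 / (98.7 * 5.8)
dT = 1.5861 C

1.5861


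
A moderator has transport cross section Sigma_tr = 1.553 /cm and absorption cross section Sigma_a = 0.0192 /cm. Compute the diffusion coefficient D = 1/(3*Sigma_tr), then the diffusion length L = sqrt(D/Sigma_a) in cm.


D = 1 / (3 * Sigma_tr) = 1 / (3 * 1.553) = 0.2146383 cm
L = sqrt(D / Sigma_a)
L = sqrt(0.2146383 / 0.0192)
L = 3.3435 cm

3.3435


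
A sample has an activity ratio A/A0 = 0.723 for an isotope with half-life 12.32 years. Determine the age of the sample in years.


lambda = ln(2) / t_half = ln(2) / 12.32 = 0.05626195 /yr
t = -ln(A/A0) / lambda
t = -ln(0.723) / 0.05626195
t = 5.7649 yr

5.7649


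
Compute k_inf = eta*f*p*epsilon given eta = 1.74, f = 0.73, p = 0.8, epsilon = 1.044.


k_inf = eta * f * p * epsilon
k_inf = 1.74 * 0.73 * 0.8 * 1.044
k_inf = 1.0609

1.0609


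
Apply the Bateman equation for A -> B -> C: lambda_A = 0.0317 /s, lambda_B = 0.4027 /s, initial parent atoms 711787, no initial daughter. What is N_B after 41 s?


N_B(t) = lambda_A * N_A0 / (lambda_B - lambda_A) * [exp(-lambda_A*t) - exp(-lambda_B*t)]
exp(-0.0317*41) = 0.2726136; exp(-0.4027*41) = 6.752959e-08
N_B = 0.0317 * 711787 / (0.4027 - 0.0317) * (0.2726136 - 6.752959e-08)
N_B = 16580

16580


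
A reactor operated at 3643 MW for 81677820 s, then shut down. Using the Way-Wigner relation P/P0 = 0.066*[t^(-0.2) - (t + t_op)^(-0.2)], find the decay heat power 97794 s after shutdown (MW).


P/P0 = 0.066 * [t^(-0.2) - (t + t_op)^(-0.2)]
P/P0 = 0.066 * [97794^(-0.2) - (97794 + 81677820)^(-0.2)]
P/P0 = 0.066 * [0.1004471 - 0.02615021] = 0.004903595
P = 3643 * 0.004903595 = 17.864 MW

17.864


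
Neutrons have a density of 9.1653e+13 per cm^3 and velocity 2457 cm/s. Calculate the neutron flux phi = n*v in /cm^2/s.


phi = n * v
phi = 9.1653e+13 * 2457
phi = 2.2519e+17 /cm^2/s

2.2519e+17


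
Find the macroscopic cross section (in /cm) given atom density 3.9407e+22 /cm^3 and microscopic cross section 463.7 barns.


Sigma = N * sigma_barns * 1e-24
Sigma = 3.9407e+22 * 463.7 * 1e-24
Sigma = 18.273 /cm

18.273


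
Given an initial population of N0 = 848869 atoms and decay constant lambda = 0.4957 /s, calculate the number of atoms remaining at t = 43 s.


N = N0 * exp(-lambda * t)
N = 848869 * exp(-0.4957 * 43)
N = 4.6969e-04

4.6969e-04


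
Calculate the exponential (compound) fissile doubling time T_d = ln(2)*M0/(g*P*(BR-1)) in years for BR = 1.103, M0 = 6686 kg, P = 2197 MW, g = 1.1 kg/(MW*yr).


Breeding gain G = BR - 1 = 1.103 - 1 = 0.103
Fissile production rate = g * P * G = 1.1 * 2197 * 0.103 = 248.9201 kg/yr
T_d = ln(2) * M0 / (g * P * G)
T_d = ln(2) * 6686 / 248.9201 = 18.618 yr

18.618


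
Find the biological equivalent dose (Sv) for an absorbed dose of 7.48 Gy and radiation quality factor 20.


H = D * Q
H = 7.48 * 20
H = 149.60 Sv

149.60


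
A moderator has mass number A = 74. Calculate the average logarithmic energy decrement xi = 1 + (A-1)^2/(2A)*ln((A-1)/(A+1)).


xi = 1 + (A-1)^2/(2A) * ln((A-1)/(A+1))
xi = 1 + (74-1)^2/(2*74) * ln((74-1)/(74 +1))
xi = 0.026785

0.026785


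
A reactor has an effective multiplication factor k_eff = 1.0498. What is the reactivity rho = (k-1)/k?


rho = (k_eff - 1) / k_eff
rho = (1.0498 - 1) / 1.0498
rho = 0.047438

0.047438


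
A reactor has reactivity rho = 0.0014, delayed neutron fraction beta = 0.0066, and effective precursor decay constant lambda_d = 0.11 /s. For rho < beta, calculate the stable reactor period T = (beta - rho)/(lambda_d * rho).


T = (beta - rho) / (lambda_d * rho)
T = (0.0066 - 0.0014) / (0.11 * 0.0014)
T = 33.766 s

33.766


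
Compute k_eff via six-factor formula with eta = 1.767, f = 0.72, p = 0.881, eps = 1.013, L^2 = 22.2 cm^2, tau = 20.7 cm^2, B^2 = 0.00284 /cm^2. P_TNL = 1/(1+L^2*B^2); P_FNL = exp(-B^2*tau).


k_inf = eta*f*p*eps = 1.767*0.72*0.881*1.013 = 1.135414
P_TNL = 1/(1 + L^2*B^2) = 1/(1 + 22.2*0.00284) = 0.9406913
P_FNL = exp(-B^2*tau) = exp(-0.00284*20.7) = 0.9429066
k_eff = k_inf * P_TNL * P_FNL = 1.135414 * 0.9406913 * 0.9429066
k_eff = 1.0071

1.0071


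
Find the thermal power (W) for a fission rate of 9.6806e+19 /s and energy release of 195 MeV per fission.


P = fission_rate * E_MeV * 1.602e-13
P = 9.6806e+19 * 195 * 1.602e-13
P = 3.0241e+09 W

3.0241e+09


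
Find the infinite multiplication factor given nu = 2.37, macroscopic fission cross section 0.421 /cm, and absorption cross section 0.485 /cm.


k_inf = nu * Sigma_f / Sigma_a
k_inf = 2.37 * 0.421 / 0.485
k_inf = 2.0573

2.0573


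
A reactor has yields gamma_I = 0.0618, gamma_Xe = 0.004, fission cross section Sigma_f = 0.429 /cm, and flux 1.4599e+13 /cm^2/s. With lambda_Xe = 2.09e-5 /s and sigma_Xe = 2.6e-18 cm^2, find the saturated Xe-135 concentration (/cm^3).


Xe_eq = (gamma_I + gamma_Xe) * Sigma_f * phi / (lambda_Xe + sigma_Xe * phi)
Numerator = (0.0618 + 0.004) * 0.429 * 1.4599e+13 = 4.121035e+11
Denominator = 2.09e-5 + 2.6e-18 * 1.4599e+13 = 5.885740e-05
Xe_eq = 4.121035e+11 / 5.885740e-05 = 7.0017e+15 /cm^3

7.0017e+15


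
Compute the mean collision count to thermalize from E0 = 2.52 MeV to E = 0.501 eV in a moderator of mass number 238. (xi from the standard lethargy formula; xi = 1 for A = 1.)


xi = 1 + (A-1)^2/(2A)*ln((A-1)/(A+1)) = 0.008379872 (for A = 238)
n = ln(E0/E) / xi
n = ln(2.52e6 / 0.501) / 0.008379872
n = ln(5.029940e+06) / 0.008379872 = 1841.4

1841.4


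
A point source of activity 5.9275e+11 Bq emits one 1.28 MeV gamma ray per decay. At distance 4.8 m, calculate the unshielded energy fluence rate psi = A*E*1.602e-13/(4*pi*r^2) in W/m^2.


psi = A * E * 1.602e-13 / (4*pi*r^2)
psi = 5.9275e+11 * 1.28 * 1.602e-13 / (4*pi*4.8^2)
psi = 4.1981e-04 W/m^2

4.1981e-04


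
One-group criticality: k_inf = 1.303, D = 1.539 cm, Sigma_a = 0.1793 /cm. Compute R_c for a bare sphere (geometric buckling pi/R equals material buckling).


L^2 = D / Sigma_a = 1.539 / 0.1793 = 8.583380 cm^2
B_m^2 = (k_inf - 1) / L^2 = (1.303 - 1) / 8.583380 = 0.03530078 /cm^2
For a bare sphere: B_g = pi/R, so R_c = pi / sqrt(B_m^2)
R_c = pi / sqrt(0.03530078) = 16.721 cm

16.721


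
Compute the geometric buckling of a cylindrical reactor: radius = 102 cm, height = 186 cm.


B^2 = (2.405/R)^2 + (pi/H)^2
B^2 = (2.405/102)^2 + (pi/186)^2
B^2 = 8.4122e-04 /cm^2

8.4122e-04


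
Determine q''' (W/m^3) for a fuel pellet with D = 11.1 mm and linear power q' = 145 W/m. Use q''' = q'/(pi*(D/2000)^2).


r = D / 2 / 1000 = 11.1 / 2 / 1000 = 0.00555 m
q''' = q' / (pi * r^2)
q''' = 145 / (pi * 0.00555^2)
q''' = 1.4984e+06 W/m^3

1.4984e+06


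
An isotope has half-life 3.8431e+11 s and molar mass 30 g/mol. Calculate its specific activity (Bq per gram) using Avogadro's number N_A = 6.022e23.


lambda = ln(2) / t_half = ln(2) / 3.8431e+11 = 1.803615e-12 /s
SA = lambda * N_A / M
SA = 1.803615e-12 * 6.022e23 / 30
SA = 3.6205e+10 Bq/g

3.6205e+10


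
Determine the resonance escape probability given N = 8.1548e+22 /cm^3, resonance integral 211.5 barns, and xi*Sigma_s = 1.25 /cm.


p = exp(-N * I * 1e-24 / (xi*Sigma_s))
p = exp(-8.1548e+22 * 211.5 * 1e-24 / 1.25)
p = 1.0177e-06

1.0177e-06


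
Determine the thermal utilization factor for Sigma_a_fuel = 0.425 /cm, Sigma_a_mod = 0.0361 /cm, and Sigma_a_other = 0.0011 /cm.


f = Sigma_a_fuel / (Sigma_a_fuel + Sigma_a_mod + Sigma_a_other)
f = 0.425 / (0.425 + 0.0361 + 0.0011)
f = 0.91952

0.91952


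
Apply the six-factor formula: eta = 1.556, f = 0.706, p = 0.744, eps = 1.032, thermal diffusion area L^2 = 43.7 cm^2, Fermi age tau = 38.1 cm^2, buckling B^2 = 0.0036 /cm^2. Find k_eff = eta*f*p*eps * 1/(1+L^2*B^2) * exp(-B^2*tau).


k_inf = eta*f*p*eps = 1.556*0.706*0.744*1.032 = 0.8434647
P_TNL = 1/(1 + L^2*B^2) = 1/(1 + 43.7*0.0036) = 0.8640653
P_FNL = exp(-B^2*tau) = exp(-0.0036*38.1) = 0.8718307
k_eff = k_inf * P_TNL * P_FNL = 0.8434647 * 0.8640653 * 0.8718307
k_eff = 0.63540

0.63540


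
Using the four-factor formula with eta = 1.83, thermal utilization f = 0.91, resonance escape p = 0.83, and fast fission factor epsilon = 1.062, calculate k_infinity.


k_inf = eta * f * p * epsilon
k_inf = 1.83 * 0.91 * 0.83 * 1.062
k_inf = 1.4679

1.4679


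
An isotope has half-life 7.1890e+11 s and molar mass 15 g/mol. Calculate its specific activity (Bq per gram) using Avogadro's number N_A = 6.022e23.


lambda = ln(2) / t_half = ln(2) / 7.1890e+11 = 9.641775e-13 /s
SA = lambda * N_A / M
SA = 9.641775e-13 * 6.022e23 / 15
SA = 3.8709e+10 Bq/g

3.8709e+10


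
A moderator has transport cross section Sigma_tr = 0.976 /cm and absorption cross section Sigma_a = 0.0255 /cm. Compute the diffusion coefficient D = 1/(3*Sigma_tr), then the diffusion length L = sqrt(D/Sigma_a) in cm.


D = 1 / (3 * Sigma_tr) = 1 / (3 * 0.976) = 0.3415301 cm
L = sqrt(D / Sigma_a)
L = sqrt(0.3415301 / 0.0255)
L = 3.6597 cm

3.6597


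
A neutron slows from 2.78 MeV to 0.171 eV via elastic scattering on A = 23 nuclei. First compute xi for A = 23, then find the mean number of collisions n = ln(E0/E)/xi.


xi = 1 + (A-1)^2/(2A)*ln((A-1)/(A+1)) = 0.08448899 (for A = 23)
n = ln(E0/E) / xi
n = ln(2.78e6 / 0.171) / 0.08448899
n = ln(1.625731e+07) / 0.08448899 = 196.52

196.52


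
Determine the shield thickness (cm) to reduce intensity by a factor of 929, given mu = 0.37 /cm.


x = ln(factor) / mu
x = ln(929) / 0.37
x = 18.471 cm

18.471


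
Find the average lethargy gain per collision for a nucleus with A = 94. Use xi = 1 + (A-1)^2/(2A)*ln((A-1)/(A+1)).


xi = 1 + (A-1)^2/(2A) * ln((A-1)/(A+1))
xi = 1 + (94-1)^2/(2*94) * ln((94-1)/(94 +1))
xi = 0.021126

0.021126


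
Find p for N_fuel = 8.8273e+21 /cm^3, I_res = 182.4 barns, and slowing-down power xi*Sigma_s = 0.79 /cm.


p = exp(-N * I * 1e-24 / (xi*Sigma_s))
p = exp(-8.8273e+21 * 182.4 * 1e-24 / 0.79)
p = 0.13028

0.13028


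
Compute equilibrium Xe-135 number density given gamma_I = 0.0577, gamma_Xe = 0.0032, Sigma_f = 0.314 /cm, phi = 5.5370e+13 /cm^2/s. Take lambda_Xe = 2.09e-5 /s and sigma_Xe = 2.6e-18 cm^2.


Xe_eq = (gamma_I + gamma_Xe) * Sigma_f * phi / (lambda_Xe + sigma_Xe * phi)
Numerator = (0.0577 + 0.0032) * 0.314 * 5.5370e+13 = 1.058818e+12
Denominator = 2.09e-5 + 2.6e-18 * 5.5370e+13 = 1.648620e-04
Xe_eq = 1.058818e+12 / 1.648620e-04 = 6.4225e+15 /cm^3

6.4225e+15


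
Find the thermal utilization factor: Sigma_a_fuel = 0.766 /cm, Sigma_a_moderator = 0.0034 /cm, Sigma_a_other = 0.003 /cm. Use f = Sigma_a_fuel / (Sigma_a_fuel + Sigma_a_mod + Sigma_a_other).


f = Sigma_a_fuel / (Sigma_a_fuel + Sigma_a_mod + Sigma_a_other)
f = 0.766 / (0.766 + 0.0034 + 0.003)
f = 0.99171

0.99171


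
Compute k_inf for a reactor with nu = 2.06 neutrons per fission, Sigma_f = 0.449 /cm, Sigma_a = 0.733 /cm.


k_inf = nu * Sigma_f / Sigma_a
k_inf = 2.06 * 0.449 / 0.733
k_inf = 1.2619

1.2619


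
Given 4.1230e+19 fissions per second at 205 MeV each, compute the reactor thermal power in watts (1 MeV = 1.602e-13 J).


P = fission_rate * E_MeV * 1.602e-13
P = 4.1230e+19 * 205 * 1.602e-13
P = 1.3540e+09 W

1.3540e+09


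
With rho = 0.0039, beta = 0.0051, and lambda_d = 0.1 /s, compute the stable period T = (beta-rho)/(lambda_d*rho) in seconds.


T = (beta - rho) / (lambda_d * rho)
T = (0.0051 - 0.0039) / (0.1 * 0.0039)
T = 3.0769 s

3.0769


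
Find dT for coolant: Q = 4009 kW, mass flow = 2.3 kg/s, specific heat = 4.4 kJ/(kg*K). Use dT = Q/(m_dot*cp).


dT = Q / (m_dot * cp)
dT = 4009 / (2.3 * 4.4)
dT = 396.15 C

396.15


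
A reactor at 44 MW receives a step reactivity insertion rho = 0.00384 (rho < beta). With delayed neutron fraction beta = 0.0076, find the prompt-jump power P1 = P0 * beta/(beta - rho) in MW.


P1/P0 = beta / (beta - rho)
P1/P0 = 0.0076 / (0.0076 - 0.00384) = 2.021277
P1 = 44 * 2.021277 = 88.936 MW

88.936


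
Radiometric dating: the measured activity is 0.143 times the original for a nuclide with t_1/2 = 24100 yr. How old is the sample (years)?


lambda = ln(2) / t_half = ln(2) / 24100 = 2.876129e-05 /yr
t = -ln(A/A0) / lambda
t = -ln(0.143) / 2.876129e-05
t = 67623 yr

67623


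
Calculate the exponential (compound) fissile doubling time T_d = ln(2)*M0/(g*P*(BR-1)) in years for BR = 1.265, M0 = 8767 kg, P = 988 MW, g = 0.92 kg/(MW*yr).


Breeding gain G = BR - 1 = 1.265 - 1 = 0.265
Fissile production rate = g * P * G = 0.92 * 988 * 0.265 = 240.8744 kg/yr
T_d = ln(2) * M0 / (g * P * G)
T_d = ln(2) * 8767 / 240.8744 = 25.228 yr

25.228


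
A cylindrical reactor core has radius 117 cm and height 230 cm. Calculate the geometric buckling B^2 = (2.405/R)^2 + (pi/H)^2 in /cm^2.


B^2 = (2.405/R)^2 + (pi/H)^2
B^2 = (2.405/117)^2 + (pi/230)^2
B^2 = 6.0910e-04 /cm^2

6.0910e-04


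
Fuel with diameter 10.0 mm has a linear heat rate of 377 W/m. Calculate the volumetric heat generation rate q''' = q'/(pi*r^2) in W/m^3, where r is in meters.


r = D / 2 / 1000 = 10.0 / 2 / 1000 = 0.005 m
q''' = q' / (pi * r^2)
q''' = 377 / (pi * 0.005^2)
q''' = 4.8001e+06 W/m^3

4.8001e+06


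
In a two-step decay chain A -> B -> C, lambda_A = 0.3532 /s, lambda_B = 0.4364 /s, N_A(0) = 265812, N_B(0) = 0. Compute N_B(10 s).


N_B(t) = lambda_A * N_A0 / (lambda_B - lambda_A) * [exp(-lambda_A*t) - exp(-lambda_B*t)]
exp(-0.3532*10) = 0.02924636; exp(-0.4364*10) = 0.01272738
N_B = 0.3532 * 265812 / (0.4364 - 0.3532) * (0.02924636 - 0.01272738)
N_B = 18640

18640


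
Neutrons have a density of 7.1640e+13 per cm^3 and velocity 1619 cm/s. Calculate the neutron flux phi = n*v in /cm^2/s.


phi = n * v
phi = 7.1640e+13 * 1619
phi = 1.1599e+17 /cm^2/s

1.1599e+17


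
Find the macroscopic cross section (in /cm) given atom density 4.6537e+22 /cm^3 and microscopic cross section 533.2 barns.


Sigma = N * sigma_barns * 1e-24
Sigma = 4.6537e+22 * 533.2 * 1e-24
Sigma = 24.814 /cm

24.814


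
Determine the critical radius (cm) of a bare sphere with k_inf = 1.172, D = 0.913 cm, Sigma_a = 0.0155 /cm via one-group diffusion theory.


L^2 = D / Sigma_a = 0.913 / 0.0155 = 58.90323 cm^2
B_m^2 = (k_inf - 1) / L^2 = (1.172 - 1) / 58.90323 = 0.002920044 /cm^2
For a bare sphere: B_g = pi/R, so R_c = pi / sqrt(B_m^2)
R_c = pi / sqrt(0.002920044) = 58.137 cm

58.137


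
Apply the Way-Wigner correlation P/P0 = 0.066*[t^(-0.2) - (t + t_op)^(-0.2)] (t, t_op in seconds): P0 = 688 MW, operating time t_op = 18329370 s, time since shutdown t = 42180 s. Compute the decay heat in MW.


P/P0 = 0.066 * [t^(-0.2) - (t + t_op)^(-0.2)]
P/P0 = 0.066 * [42180^(-0.2) - (42180 + 18329370)^(-0.2)]
P/P0 = 0.066 * [0.1188444 - 0.03525095] = 0.005517168
P = 688 * 0.005517168 = 3.7958 MW

3.7958
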